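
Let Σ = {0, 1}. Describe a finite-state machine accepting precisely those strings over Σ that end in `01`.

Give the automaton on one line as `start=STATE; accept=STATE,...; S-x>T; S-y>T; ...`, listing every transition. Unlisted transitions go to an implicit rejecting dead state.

start=S0; accept=S2; S0-0>S1; S0-1>S0; S1-0>S1; S1-1>S2; S2-0>S1; S2-1>S0

Remember how much of `01` the current input suffix matches. State S0 means no match yet; S1 means the last symbol is `0`; S2 means the last 2 symbols are `01`. Only S2 accepts. On a mismatch, fall back to the longest proper suffix that is still a prefix of `01`.
A 3-state machine:
        0   1  
>  S0   S1  S0 
   S1   S1  S2 
 * S2   S1  S0 
(> = start, * = accepting)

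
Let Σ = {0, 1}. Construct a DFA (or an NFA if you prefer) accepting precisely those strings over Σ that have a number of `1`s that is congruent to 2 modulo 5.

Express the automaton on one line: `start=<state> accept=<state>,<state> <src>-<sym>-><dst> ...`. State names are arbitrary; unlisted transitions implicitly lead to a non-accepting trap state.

The only thing that matters is how many `1`s have appeared, reduced mod 5. Use one state per residue: S0 for 0, …, S4 for 4. Reading `1` moves to the next residue; anything else stays put. S2 is accepting.
A 5-state machine:
        0   1  
>  S0   S0  S1 
   S1   S1  S2 
 * S2   S2  S3 
   S3   S3  S4 
   S4   S4  S0 
(> = start, * = accepting)

start=S0 accept=S2 S0-0->S0 S0-1->S1 S1-0->S1 S1-1->S2 S2-0->S2 S2-1->S3 S3-0->S3 S3-1->S4 S4-0->S4 S4-1->S0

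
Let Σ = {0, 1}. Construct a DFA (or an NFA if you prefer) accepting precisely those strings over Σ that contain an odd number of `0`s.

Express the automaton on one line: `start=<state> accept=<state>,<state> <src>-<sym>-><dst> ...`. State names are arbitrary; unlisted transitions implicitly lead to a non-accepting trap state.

start=s0 accept=s1 s0-0->s1 s0-1->s0 s1-0->s0 s1-1->s1

The only thing that matters is how many `0`s have appeared, reduced mod 2. Use one state per residue: s0 for 0, …, s1 for 1. Reading `0` moves to the next residue; anything else stays put. s1 is accepting.
        0   1  
>  s0   s1  s0 
 * s1   s0  s1 
(> = start, * = accepting)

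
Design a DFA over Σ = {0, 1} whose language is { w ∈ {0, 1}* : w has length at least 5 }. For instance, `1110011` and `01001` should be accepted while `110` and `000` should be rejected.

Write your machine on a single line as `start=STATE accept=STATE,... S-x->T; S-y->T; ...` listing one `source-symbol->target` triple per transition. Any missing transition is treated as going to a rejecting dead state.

Count input length up to 6: every symbol moves from q0 toward q6, which means 'more than 5' and absorbs. Accept from {q5, q6}.
A 7-state machine:
        0   1  
>  q0   q1  q1 
   q1   q2  q2 
   q2   q3  q3 
   q3   q4  q4 
   q4   q5  q5 
 * q5   q6  q6 
 * q6   q6  q6 
(> = start, * = accepting)

start=q0; accept=q5,q6; q0-0->q1; q0-1->q1; q1-0->q2; q1-1->q2; q2-0->q3; q2-1->q3; q3-0->q4; q3-1->q4; q4-0->q5; q4-1->q5; q5-0->q6; q5-1->q6; q6-0->q6; q6-1->q6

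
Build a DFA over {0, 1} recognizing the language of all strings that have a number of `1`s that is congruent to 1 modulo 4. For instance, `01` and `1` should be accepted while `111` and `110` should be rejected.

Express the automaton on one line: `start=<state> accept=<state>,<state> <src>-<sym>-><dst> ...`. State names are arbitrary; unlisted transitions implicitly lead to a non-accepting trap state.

Keep the running count of `1`s modulo 4: each `1` advances along the cycle s0 → s1 → s2 → s3 → s0 while other symbols loop. Accept at s1.
A 4-state machine:
        0   1  
>  s0   s0  s1 
 * s1   s1  s2 
   s2   s2  s3 
   s3   s3  s0 
(> = start, * = accepting)

start=s0 accept=s1 s0-0->s0 s0-1->s1 s1-0->s1 s1-1->s2 s2-0->s2 s2-1->s3 s3-0->s3 s3-1->s0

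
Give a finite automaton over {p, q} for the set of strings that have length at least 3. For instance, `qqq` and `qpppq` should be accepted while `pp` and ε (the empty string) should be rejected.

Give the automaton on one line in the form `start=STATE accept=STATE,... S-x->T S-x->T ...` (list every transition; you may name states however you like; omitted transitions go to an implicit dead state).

start=S0 accept=S3,S4 S0-p->S1 S0-q->S1 S1-p->S2 S1-q->S2 S2-p->S3 S2-q->S3 S3-p->S4 S3-q->S4 S4-p->S4 S4-q->S4

We only need to distinguish lengths 0, 1, …, 3, and '>3'. Chain S0 → S1 → S2 → S3 → S4 on every symbol, with S4 looping. Accepting states: {S3, S4}.
        p   q  
>  S0   S1  S1 
   S1   S2  S2 
   S2   S3  S3 
 * S3   S4  S4 
 * S4   S4  S4 
(> = start, * = accepting)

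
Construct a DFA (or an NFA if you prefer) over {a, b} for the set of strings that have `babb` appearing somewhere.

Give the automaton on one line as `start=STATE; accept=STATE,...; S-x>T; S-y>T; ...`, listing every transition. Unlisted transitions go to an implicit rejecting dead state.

start=q0; accept=q4; q0-a>q0; q0-b>q1; q1-a>q2; q1-b>q1; q2-a>q0; q2-b>q3; q3-a>q2; q3-b>q4; q4-a>q4; q4-b>q4

States q0..q3 record the length of the longest prefix of `babb` that matches the current input suffix. Reaching q4 means `babb` has been seen, and we stay there forever. Accept from q4.
        a   b  
>  q0   q0  q1 
   q1   q2  q1 
   q2   q0  q3 
   q3   q2  q4 
 * q4   q4  q4 
(> = start, * = accepting)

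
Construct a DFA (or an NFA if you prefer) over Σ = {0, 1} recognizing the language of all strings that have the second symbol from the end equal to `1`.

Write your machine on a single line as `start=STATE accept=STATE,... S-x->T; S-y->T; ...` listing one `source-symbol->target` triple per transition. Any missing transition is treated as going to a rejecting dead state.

start=q0; accept=q5,q6; q0-0->q1; q0-1->q2; q1-0->q3; q1-1->q4; q2-0->q5; q2-1->q6; q3-0->q3; q3-1->q4; q4-0->q5; q4-1->q6; q5-0->q3; q5-1->q4; q6-0->q5; q6-1->q6

A DFA must remember the last 2 symbols (since which symbol is second-to-last isn't known until the input ends). Use one state per possible window of the last ≤2 symbols; accept from those whose window starts with `1`.
With 7 states:
        0   1  
>  q0   q1  q2 
   q1   q3  q4 
   q2   q5  q6 
   q3   q3  q4 
   q4   q5  q6 
 * q5   q3  q4 
 * q6   q5  q6 
(> = start, * = accepting)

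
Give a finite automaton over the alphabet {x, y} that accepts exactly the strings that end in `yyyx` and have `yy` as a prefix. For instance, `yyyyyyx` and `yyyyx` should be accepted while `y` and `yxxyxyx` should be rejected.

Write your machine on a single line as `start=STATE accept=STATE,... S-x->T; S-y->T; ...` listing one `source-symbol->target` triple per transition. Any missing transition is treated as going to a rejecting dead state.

Handle the two conditions separately and then intersect. One (5 states) tracks how much of the suffix `yyyx` has currently been matched; the other (4 states) tracks whether the input so far still matches the prefix `yy`. Each combined state is a pair, one component from each; accept when both components accept. After merging equivalent states the machine shrinks.
        x   y  
>  q0   q1  q2 
   q1   q1  q1 
   q2   q1  q3 
   q3   q4  q5 
   q4   q4  q6 
   q5   q7  q5 
   q6   q4  q3 
 * q7   q4  q6 
(> = start, * = accepting)

start=q0; accept=q7; q0-x->q1; q0-y->q2; q1-x->q1; q1-y->q1; q2-x->q1; q2-y->q3; q3-x->q4; q3-y->q5; q4-x->q4; q4-y->q6; q5-x->q7; q5-y->q5; q6-x->q4; q6-y->q3; q7-x->q4; q7-y->q6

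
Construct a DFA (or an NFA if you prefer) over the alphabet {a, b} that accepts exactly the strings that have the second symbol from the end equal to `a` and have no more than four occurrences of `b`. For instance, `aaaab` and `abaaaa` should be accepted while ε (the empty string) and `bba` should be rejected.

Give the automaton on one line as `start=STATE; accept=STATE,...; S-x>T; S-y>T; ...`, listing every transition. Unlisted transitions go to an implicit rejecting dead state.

start=s0; accept=s3,s4,s7,s8,s11,s12,s15,s16,s19; s0-a>s1; s0-b>s2; s1-a>s3; s1-b>s4; s2-a>s5; s2-b>s6; s3-a>s3; s3-b>s4; s4-a>s5; s4-b>s6; s5-a>s7; s5-b>s8; s6-a>s9; s6-b>s10; s7-a>s7; s7-b>s8; s8-a>s9; s8-b>s10; s9-a>s11; s9-b>s12; s10-a>s13; s10-b>s14; s11-a>s11; s11-b>s12; s12-a>s13; s12-b>s14; s13-a>s15; s13-b>s16; s14-a>s17; s14-b>s18; s15-a>s15; s15-b>s16; s16-a>s17; s16-b>s18; s17-a>s19; s17-b>s18; s18-a>s18; s18-b>s18; s19-a>s19; s19-b>s18

Build one automaton per condition and run them in lockstep. One (7 states) tracks the last 2 symbols read; the other (6 states) tracks the count of `b`s, saturating at 5. Each combined state is a pair, one component from each; accept when both components accept. After merging equivalent states the machine shrinks.
With 20 states:
          a    b  
>  s0     s1   s2 
   s1     s3   s4 
   s2     s5   s6 
 * s3     s3   s4 
 * s4     s5   s6 
   s5     s7   s8 
   s6     s9  s10 
 * s7     s7   s8 
 * s8     s9  s10 
   s9    s11  s12 
   s10   s13  s14 
 * s11   s11  s12 
 * s12   s13  s14 
   s13   s15  s16 
   s14   s17  s18 
 * s15   s15  s16 
 * s16   s17  s18 
   s17   s19  s18 
   s18   s18  s18 
 * s19   s19  s18 
(> = start, * = accepting)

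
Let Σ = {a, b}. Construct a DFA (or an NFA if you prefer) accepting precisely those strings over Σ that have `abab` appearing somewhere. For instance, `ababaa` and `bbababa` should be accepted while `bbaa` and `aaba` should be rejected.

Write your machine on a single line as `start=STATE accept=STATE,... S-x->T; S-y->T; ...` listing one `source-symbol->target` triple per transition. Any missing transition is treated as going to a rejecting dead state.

start=q0; accept=q4; q0-a->q1; q0-b->q0; q1-a->q1; q1-b->q2; q2-a->q3; q2-b->q0; q3-a->q1; q3-b->q4; q4-a->q4; q4-b->q4

Track how much of `abab` has been matched so far: state q0 is no progress, q4 is the absorbing accept state reached once `abab` has occurred. Intermediate states record partial matches; on a mismatch, fall back to the longest reusable overlap.
With 5 states:
        a   b  
>  q0   q1  q0 
   q1   q1  q2 
   q2   q3  q0 
   q3   q1  q4 
 * q4   q4  q4 
(> = start, * = accepting)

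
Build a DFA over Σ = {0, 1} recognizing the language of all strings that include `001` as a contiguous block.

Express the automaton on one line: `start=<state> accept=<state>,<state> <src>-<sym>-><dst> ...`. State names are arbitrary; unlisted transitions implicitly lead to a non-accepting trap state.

start=S0 accept=S3 S0-0->S1 S0-1->S0 S1-0->S2 S1-1->S0 S2-0->S2 S2-1->S3 S3-0->S3 S3-1->S3

States S0..S2 record the length of the longest prefix of `001` that matches the current input suffix. Reaching S3 means `001` has been seen, and we stay there forever. Accept from S3.
With 4 states:
        0   1  
>  S0   S1  S0 
   S1   S2  S0 
   S2   S2  S3 
 * S3   S3  S3 
(> = start, * = accepting)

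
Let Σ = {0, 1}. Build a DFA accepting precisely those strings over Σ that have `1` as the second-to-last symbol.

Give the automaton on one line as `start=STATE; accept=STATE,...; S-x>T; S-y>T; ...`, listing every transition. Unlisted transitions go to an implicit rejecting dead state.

start=S0; accept=S5,S6; S0-0>S1; S0-1>S2; S1-0>S3; S1-1>S4; S2-0>S5; S2-1>S6; S3-0>S3; S3-1>S4; S4-0>S5; S4-1>S6; S5-0>S3; S5-1>S4; S6-0>S5; S6-1>S6

A DFA must remember the last 2 symbols (since which symbol is second-to-last isn't known until the input ends). Use one state per possible window of the last ≤2 symbols; accept from those whose window starts with `1`.
With 7 states:
        0   1  
>  S0   S1  S2 
   S1   S3  S4 
   S2   S5  S6 
   S3   S3  S4 
   S4   S5  S6 
 * S5   S3  S4 
 * S6   S5  S6 
(> = start, * = accepting)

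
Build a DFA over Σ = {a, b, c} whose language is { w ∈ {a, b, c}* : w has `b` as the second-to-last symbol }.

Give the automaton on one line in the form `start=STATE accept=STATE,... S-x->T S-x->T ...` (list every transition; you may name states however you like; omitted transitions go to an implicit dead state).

A DFA must remember the last 2 symbols (since which symbol is second-to-last isn't known until the input ends). Use one state per possible window of the last ≤2 symbols; accept from those whose window starts with `b`.
          a    b    c  
>  s0     s1   s2   s3 
   s1     s4   s5   s6 
   s2     s7   s8   s9 
   s3    s10  s11  s12 
   s4     s4   s5   s6 
   s5     s7   s8   s9 
   s6    s10  s11  s12 
 * s7     s4   s5   s6 
 * s8     s7   s8   s9 
 * s9    s10  s11  s12 
   s10    s4   s5   s6 
   s11    s7   s8   s9 
   s12   s10  s11  s12 
(> = start, * = accepting)

start=s0 accept=s7,s8,s9 s0-a->s1 s0-b->s2 s0-c->s3 s1-a->s4 s1-b->s5 s1-c->s6 s2-a->s7 s2-b->s8 s2-c->s9 s3-a->s10 s3-b->s11 s3-c->s12 s4-a->s4 s4-b->s5 s4-c->s6 s5-a->s7 s5-b->s8 s5-c->s9 s6-a->s10 s6-b->s11 s6-c->s12 s7-a->s4 s7-b->s5 s7-c->s6 s8-a->s7 s8-b->s8 s8-c->s9 s9-a->s10 s9-b->s11 s9-c->s12 s10-a->s4 s10-b->s5 s10-c->s6 s11-a->s7 s11-b->s8 s11-c->s9 s12-a->s10 s12-b->s11 s12-c->s12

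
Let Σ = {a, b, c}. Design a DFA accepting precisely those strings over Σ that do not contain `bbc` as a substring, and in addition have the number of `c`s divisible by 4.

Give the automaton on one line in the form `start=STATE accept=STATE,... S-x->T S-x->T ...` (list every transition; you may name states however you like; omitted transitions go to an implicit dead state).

Run two small machines in parallel and take their product. One (4 states) tracks partial matches of the forbidden pattern `bbc`; the other (4 states) tracks the count of `c`s modulo 4. Each combined state is a pair, one component from each; accept when both components accept. Equivalent product states are then merged.
With 13 states:
          a    b    c  
>* q0     q0   q1   q2 
 * q1     q0   q3   q2 
   q2     q2   q4   q5 
 * q3     q0   q3   q6 
   q4     q2   q7   q5 
   q5     q5   q8   q9 
   q6     q6   q6   q6 
   q7     q2   q7   q6 
   q8     q5  q10   q9 
   q9     q9  q11   q0 
   q10    q5  q10   q6 
   q11    q9  q12   q0 
   q12    q9  q12   q6 
(> = start, * = accepting)

start=q0 accept=q0,q1,q3 q0-a->q0 q0-b->q1 q0-c->q2 q1-a->q0 q1-b->q3 q1-c->q2 q2-a->q2 q2-b->q4 q2-c->q5 q3-a->q0 q3-b->q3 q3-c->q6 q4-a->q2 q4-b->q7 q4-c->q5 q5-a->q5 q5-b->q8 q5-c->q9 q6-a->q6 q6-b->q6 q6-c->q6 q7-a->q2 q7-b->q7 q7-c->q6 q8-a->q5 q8-b->q10 q8-c->q9 q9-a->q9 q9-b->q11 q9-c->q0 q10-a->q5 q10-b->q10 q10-c->q6 q11-a->q9 q11-b->q12 q11-c->q0 q12-a->q9 q12-b->q12 q12-c->q6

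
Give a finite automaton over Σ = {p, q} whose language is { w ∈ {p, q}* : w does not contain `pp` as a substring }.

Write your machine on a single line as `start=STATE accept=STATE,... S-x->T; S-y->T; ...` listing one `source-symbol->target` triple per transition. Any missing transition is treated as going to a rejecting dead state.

Track partial matches of the forbidden pattern `pp`. State s2 is a dead state reached once `pp` has occurred; every other state accepts. s0 means no part of `pp` is currently matched.
With 3 states:
        p   q  
>* s0   s1  s0 
 * s1   s2  s0 
   s2   s2  s2 
(> = start, * = accepting)

start=s0; accept=s0,s1; s0-p->s1; s0-q->s0; s1-p->s2; s1-q->s0; s2-p->s2; s2-q->s2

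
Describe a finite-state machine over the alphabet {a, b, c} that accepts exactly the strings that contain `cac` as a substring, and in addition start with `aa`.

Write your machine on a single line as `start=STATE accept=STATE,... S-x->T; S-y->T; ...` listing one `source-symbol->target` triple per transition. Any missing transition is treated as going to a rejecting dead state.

start=S0; accept=S9; S0-a->S1; S0-b->S2; S0-c->S3; S1-a->S4; S1-b->S2; S1-c->S3; S2-a->S2; S2-b->S2; S2-c->S3; S3-a->S5; S3-b->S2; S3-c->S3; S4-a->S4; S4-b->S4; S4-c->S6; S5-a->S2; S5-b->S2; S5-c->S7; S6-a->S8; S6-b->S4; S6-c->S6; S7-a->S7; S7-b->S7; S7-c->S7; S8-a->S4; S8-b->S4; S8-c->S9; S9-a->S9; S9-b->S9; S9-c->S9

Run two small machines in parallel and take their product. The first has 4 states tracking whether and how much of `cac` has been seen; the second has 4 states tracking whether the input so far still matches the prefix `aa`. A product state is a pair (one from each), accepting exactly when both do.
        a   b   c  
>  S0   S1  S2  S3 
   S1   S4  S2  S3 
   S2   S2  S2  S3 
   S3   S5  S2  S3 
   S4   S4  S4  S6 
   S5   S2  S2  S7 
   S6   S8  S4  S6 
   S7   S7  S7  S7 
   S8   S4  S4  S9 
 * S9   S9  S9  S9 
(> = start, * = accepting)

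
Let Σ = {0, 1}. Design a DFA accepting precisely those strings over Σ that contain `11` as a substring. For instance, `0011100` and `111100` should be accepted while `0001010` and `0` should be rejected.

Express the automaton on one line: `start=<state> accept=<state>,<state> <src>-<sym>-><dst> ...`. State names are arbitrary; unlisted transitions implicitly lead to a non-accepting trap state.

start=A accept=C A-0->A A-1->B B-0->A B-1->C C-0->C C-1->C

States A..B record the length of the longest prefix of `11` that matches the current input suffix. Reaching C means `11` has been seen, and we stay there forever. Accept from C.
3 states suffice.
       0  1 
>  A   A  B 
   B   A  C 
 * C   C  C 
(> = start, * = accepting)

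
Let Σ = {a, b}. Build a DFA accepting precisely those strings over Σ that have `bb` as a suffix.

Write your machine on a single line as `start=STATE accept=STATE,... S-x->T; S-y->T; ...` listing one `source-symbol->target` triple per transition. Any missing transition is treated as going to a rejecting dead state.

start=s0; accept=s2; s0-a->s0; s0-b->s1; s1-a->s0; s1-b->s2; s2-a->s0; s2-b->s2

Let each state record the length of the longest suffix of the input read so far that is also a prefix of `bb`. s1 means the last symbol is `b`; s2 means the last 2 symbols are `bb`. Accept only at s2, where the string currently ends in `bb`.
A 3-state machine:
        a   b  
>  s0   s0  s1 
   s1   s0  s2 
 * s2   s0  s2 
(> = start, * = accepting)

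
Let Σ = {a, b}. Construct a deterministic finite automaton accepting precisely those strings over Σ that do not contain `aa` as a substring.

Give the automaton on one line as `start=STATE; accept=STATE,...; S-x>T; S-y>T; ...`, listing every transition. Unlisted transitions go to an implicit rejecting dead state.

start=q0; accept=q0,q1; q0-a>q1; q0-b>q0; q1-a>q2; q1-b>q0; q2-a>q2; q2-b>q2

Track partial matches of the forbidden pattern `aa`. State q2 is a dead state reached once `aa` has occurred; every other state accepts. q0 means no part of `aa` is currently matched.
A 3-state machine:
        a   b  
>* q0   q1  q0 
 * q1   q2  q0 
   q2   q2  q2 
(> = start, * = accepting)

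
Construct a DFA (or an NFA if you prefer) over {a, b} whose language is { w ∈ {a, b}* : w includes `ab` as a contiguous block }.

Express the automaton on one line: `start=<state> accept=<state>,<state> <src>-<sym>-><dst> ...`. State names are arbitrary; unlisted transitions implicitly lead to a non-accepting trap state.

start=s0 accept=s2 s0-a->s1 s0-b->s0 s1-a->s1 s1-b->s2 s2-a->s2 s2-b->s2

States s0..s1 record the length of the longest prefix of `ab` that matches the current input suffix. Reaching s2 means `ab` has been seen, and we stay there forever. Accept from s2.
A 3-state machine:
        a   b  
>  s0   s1  s0 
   s1   s1  s2 
 * s2   s2  s2 
(> = start, * = accepting)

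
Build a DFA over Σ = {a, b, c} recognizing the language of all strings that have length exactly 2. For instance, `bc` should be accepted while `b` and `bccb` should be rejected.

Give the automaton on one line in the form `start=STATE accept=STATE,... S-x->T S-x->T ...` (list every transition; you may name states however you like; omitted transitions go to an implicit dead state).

We only need to distinguish lengths 0, 1, …, 2, and '>2'. Chain q0 → q1 → q2 → q3 on every symbol, with q3 looping. Accepting states: {q2}.
With 4 states:
        a   b   c  
>  q0   q1  q1  q1 
   q1   q2  q2  q2 
 * q2   q3  q3  q3 
   q3   q3  q3  q3 
(> = start, * = accepting)

start=q0 accept=q2 q0-a->q1 q0-b->q1 q0-c->q1 q1-a->q2 q1-b->q2 q1-c->q2 q2-a->q3 q2-b->q3 q2-c->q3 q3-a->q3 q3-b->q3 q3-c->q3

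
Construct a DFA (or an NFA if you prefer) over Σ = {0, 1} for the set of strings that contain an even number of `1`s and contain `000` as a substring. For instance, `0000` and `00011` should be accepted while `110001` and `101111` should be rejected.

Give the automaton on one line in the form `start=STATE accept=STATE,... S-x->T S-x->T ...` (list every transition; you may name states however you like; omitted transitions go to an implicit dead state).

Handle the two conditions separately and then intersect. The first has 2 states tracking the count of `1`s modulo 2; the second has 4 states tracking whether and how much of `000` has been seen. A product state is a pair (one from each), accepting exactly when both do.
With 8 states:
        0   1  
>  S0   S1  S2 
   S1   S3  S2 
   S2   S4  S0 
   S3   S5  S2 
   S4   S6  S0 
 * S5   S5  S7 
   S6   S7  S0 
   S7   S7  S5 
(> = start, * = accepting)

start=S0 accept=S5 S0-0->S1 S0-1->S2 S1-0->S3 S1-1->S2 S2-0->S4 S2-1->S0 S3-0->S5 S3-1->S2 S4-0->S6 S4-1->S0 S5-0->S5 S5-1->S7 S6-0->S7 S6-1->S0 S7-0->S7 S7-1->S5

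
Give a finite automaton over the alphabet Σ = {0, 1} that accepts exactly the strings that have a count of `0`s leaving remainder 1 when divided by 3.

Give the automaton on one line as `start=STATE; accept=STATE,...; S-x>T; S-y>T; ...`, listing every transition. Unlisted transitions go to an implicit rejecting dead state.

The only thing that matters is how many `0`s have appeared, reduced mod 3. Use one state per residue: q0 for 0, …, q2 for 2. Reading `0` moves to the next residue; anything else stays put. q1 is accepting.
        0   1  
>  q0   q1  q0 
 * q1   q2  q1 
   q2   q0  q2 
(> = start, * = accepting)

start=q0; accept=q1; q0-0>q1; q0-1>q0; q1-0>q2; q1-1>q1; q2-0>q0; q2-1>q2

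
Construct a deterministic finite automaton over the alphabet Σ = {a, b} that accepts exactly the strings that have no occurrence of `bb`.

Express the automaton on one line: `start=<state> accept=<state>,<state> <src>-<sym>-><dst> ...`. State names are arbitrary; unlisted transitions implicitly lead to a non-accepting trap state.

start=s0 accept=s0,s1 s0-a->s0 s0-b->s1 s1-a->s0 s1-b->s2 s2-a->s2 s2-b->s2

Track partial matches of the forbidden pattern `bb`. State s2 is a dead state reached once `bb` has occurred; every other state accepts. s0 means no part of `bb` is currently matched.
With 3 states:
        a   b  
>* s0   s0  s1 
 * s1   s0  s2 
   s2   s2  s2 
(> = start, * = accepting)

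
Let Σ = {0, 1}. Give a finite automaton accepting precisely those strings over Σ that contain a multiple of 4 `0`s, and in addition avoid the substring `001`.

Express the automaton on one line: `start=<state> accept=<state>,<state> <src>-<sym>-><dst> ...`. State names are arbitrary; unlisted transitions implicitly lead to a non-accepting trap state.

Run two small machines in parallel and take their product. The first has 4 states tracking the count of `0`s modulo 4; the second has 4 states tracking partial matches of the forbidden pattern `001`. A product state is a pair (one from each), accepting exactly when both do. Equivalent product states are then merged.
A 13-state machine:
          0    1  
>* q0     q1   q0 
   q1     q2   q3 
   q2     q4   q5 
   q3     q6   q3 
   q4     q7   q5 
   q5     q5   q5 
   q6     q4   q8 
 * q7     q9   q5 
   q8    q10   q8 
   q9     q2   q5 
   q10    q7  q11 
   q11   q12  q11 
 * q12    q9   q0 
(> = start, * = accepting)

start=q0 accept=q0,q7,q12 q0-0->q1 q0-1->q0 q1-0->q2 q1-1->q3 q2-0->q4 q2-1->q5 q3-0->q6 q3-1->q3 q4-0->q7 q4-1->q5 q5-0->q5 q5-1->q5 q6-0->q4 q6-1->q8 q7-0->q9 q7-1->q5 q8-0->q10 q8-1->q8 q9-0->q2 q9-1->q5 q10-0->q7 q10-1->q11 q11-0->q12 q11-1->q11 q12-0->q9 q12-1->q0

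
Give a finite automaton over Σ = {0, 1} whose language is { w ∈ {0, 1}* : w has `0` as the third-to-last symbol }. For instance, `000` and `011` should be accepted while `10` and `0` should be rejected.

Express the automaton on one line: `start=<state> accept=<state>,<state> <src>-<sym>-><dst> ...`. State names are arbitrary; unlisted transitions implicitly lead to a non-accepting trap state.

start=S0 accept=S7,S8,S9,S10 S0-0->S1 S0-1->S2 S1-0->S3 S1-1->S4 S2-0->S5 S2-1->S6 S3-0->S7 S3-1->S8 S4-0->S9 S4-1->S10 S5-0->S11 S5-1->S12 S6-0->S13 S6-1->S14 S7-0->S7 S7-1->S8 S8-0->S9 S8-1->S10 S9-0->S11 S9-1->S12 S10-0->S13 S10-1->S14 S11-0->S7 S11-1->S8 S12-0->S9 S12-1->S10 S13-0->S11 S13-1->S12 S14-0->S13 S14-1->S14

Because acceptance depends on a position counted from the end, the machine has to buffer the most recent 3 symbols. Make each state the string of the last up-to-3 symbols read; on input `x` shift the window left and append `x`. Accept when the buffered window has length 3 and begins with `0`.
          0    1  
>  S0     S1   S2 
   S1     S3   S4 
   S2     S5   S6 
   S3     S7   S8 
   S4     S9  S10 
   S5    S11  S12 
   S6    S13  S14 
 * S7     S7   S8 
 * S8     S9  S10 
 * S9    S11  S12 
 * S10   S13  S14 
   S11    S7   S8 
   S12    S9  S10 
   S13   S11  S12 
   S14   S13  S14 
(> = start, * = accepting)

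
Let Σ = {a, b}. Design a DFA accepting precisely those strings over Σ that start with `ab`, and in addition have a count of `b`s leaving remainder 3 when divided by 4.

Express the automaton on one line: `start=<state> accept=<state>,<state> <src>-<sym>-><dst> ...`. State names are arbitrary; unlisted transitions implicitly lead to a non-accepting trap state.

start=S0 accept=S5 S0-a->S1 S0-b->S2 S1-a->S2 S1-b->S3 S2-a->S2 S2-b->S2 S3-a->S3 S3-b->S4 S4-a->S4 S4-b->S5 S5-a->S5 S5-b->S6 S6-a->S6 S6-b->S3

Run two small machines in parallel and take their product. One (4 states) tracks whether the input so far still matches the prefix `ab`; the other (4 states) tracks the count of `b`s modulo 4. Each combined state is a pair, one component from each; accept when both components accept. Minimizing collapses redundant product states.
7 states suffice.
        a   b  
>  S0   S1  S2 
   S1   S2  S3 
   S2   S2  S2 
   S3   S3  S4 
   S4   S4  S5 
 * S5   S5  S6 
   S6   S6  S3 
(> = start, * = accepting)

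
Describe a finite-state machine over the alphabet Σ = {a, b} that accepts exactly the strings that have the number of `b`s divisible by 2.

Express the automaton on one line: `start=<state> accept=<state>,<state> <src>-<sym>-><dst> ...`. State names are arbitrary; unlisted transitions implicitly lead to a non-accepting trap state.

Keep the running count of `b`s modulo 2: each `b` advances along the cycle q0 → q1 → q0 while other symbols loop. Accept at q0.
A 2-state machine:
        a   b  
>* q0   q0  q1 
   q1   q1  q0 
(> = start, * = accepting)

start=q0 accept=q0 q0-a->q0 q0-b->q1 q1-a->q1 q1-b->q0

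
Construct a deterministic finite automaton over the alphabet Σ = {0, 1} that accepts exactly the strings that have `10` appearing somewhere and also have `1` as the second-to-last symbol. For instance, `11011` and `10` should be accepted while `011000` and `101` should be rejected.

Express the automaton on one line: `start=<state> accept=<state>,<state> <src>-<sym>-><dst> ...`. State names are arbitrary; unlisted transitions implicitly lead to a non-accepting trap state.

start=A accept=C,F A-0->A A-1->B B-0->C B-1->B C-0->D C-1->E D-0->D D-1->E E-0->C E-1->F F-0->C F-1->F

Build one automaton per condition and run them in lockstep. The first has 3 states tracking whether and how much of `10` has been seen; the second has 7 states tracking the last 2 symbols read. A product state is a pair (one from each), accepting exactly when both do. Equivalent product states are then merged.
A 6-state machine:
       0  1 
>  A   A  B 
   B   C  B 
 * C   D  E 
   D   D  E 
   E   C  F 
 * F   C  F 
(> = start, * = accepting)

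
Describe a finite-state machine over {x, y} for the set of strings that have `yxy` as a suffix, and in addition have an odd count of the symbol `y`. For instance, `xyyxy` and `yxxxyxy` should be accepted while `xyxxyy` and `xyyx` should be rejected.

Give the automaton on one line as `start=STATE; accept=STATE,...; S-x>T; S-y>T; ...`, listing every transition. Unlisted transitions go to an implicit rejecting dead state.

start=s0; accept=s7; s0-x>s0; s0-y>s1; s1-x>s2; s1-y>s3; s2-x>s4; s2-y>s5; s3-x>s6; s3-y>s1; s4-x>s4; s4-y>s3; s5-x>s6; s5-y>s1; s6-x>s0; s6-y>s7; s7-x>s2; s7-y>s3

Run two small machines in parallel and take their product. The first has 4 states tracking how much of the suffix `yxy` has currently been matched; the second has 2 states tracking the count of `y`s modulo 2. A product state is a pair (one from each), accepting exactly when both do.
An 8-state machine:
        x   y  
>  s0   s0  s1 
   s1   s2  s3 
   s2   s4  s5 
   s3   s6  s1 
   s4   s4  s3 
   s5   s6  s1 
   s6   s0  s7 
 * s7   s2  s3 
(> = start, * = accepting)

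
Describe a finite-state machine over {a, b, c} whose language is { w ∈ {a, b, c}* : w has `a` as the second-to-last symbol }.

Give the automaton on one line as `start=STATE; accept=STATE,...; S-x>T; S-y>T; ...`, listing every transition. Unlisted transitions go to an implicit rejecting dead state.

Because acceptance depends on a position counted from the end, the machine has to buffer the most recent 2 symbols. Make each state the string of the last up-to-2 symbols read; on input `x` shift the window left and append `x`. Accept when the buffered window has length 2 and begins with `a`.
With 13 states:
          a    b    c  
>  q0     q1   q2   q3 
   q1     q4   q5   q6 
   q2     q7   q8   q9 
   q3    q10  q11  q12 
 * q4     q4   q5   q6 
 * q5     q7   q8   q9 
 * q6    q10  q11  q12 
   q7     q4   q5   q6 
   q8     q7   q8   q9 
   q9    q10  q11  q12 
   q10    q4   q5   q6 
   q11    q7   q8   q9 
   q12   q10  q11  q12 
(> = start, * = accepting)

start=q0; accept=q4,q5,q6; q0-a>q1; q0-b>q2; q0-c>q3; q1-a>q4; q1-b>q5; q1-c>q6; q2-a>q7; q2-b>q8; q2-c>q9; q3-a>q10; q3-b>q11; q3-c>q12; q4-a>q4; q4-b>q5; q4-c>q6; q5-a>q7; q5-b>q8; q5-c>q9; q6-a>q10; q6-b>q11; q6-c>q12; q7-a>q4; q7-b>q5; q7-c>q6; q8-a>q7; q8-b>q8; q8-c>q9; q9-a>q10; q9-b>q11; q9-c>q12; q10-a>q4; q10-b>q5; q10-c>q6; q11-a>q7; q11-b>q8; q11-c>q9; q12-a>q10; q12-b>q11; q12-c>q12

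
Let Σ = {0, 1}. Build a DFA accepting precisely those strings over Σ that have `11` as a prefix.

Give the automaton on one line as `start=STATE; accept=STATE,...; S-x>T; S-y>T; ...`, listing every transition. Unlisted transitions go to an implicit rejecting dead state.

start=q0; accept=q2; q0-0>q3; q0-1>q1; q1-0>q3; q1-1>q2; q2-0>q2; q2-1>q2; q3-0>q3; q3-1>q3

Check the first 2 symbols one by one: q0 through q1 record how many have matched `11` so far; any wrong symbol goes to the dead state q3. After all 2 match we enter the accepting sink q2.
With 4 states:
        0   1  
>  q0   q3  q1 
   q1   q3  q2 
 * q2   q2  q2 
   q3   q3  q3 
(> = start, * = accepting)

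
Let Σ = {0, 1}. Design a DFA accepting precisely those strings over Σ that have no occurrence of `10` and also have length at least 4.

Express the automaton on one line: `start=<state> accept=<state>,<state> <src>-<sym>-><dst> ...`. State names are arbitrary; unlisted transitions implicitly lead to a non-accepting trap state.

Build one automaton per condition and run them in lockstep. One (3 states) tracks partial matches of the forbidden pattern `10`; the other (6 states) tracks the input length, saturating at 5. Each combined state is a pair, one component from each; accept when both components accept.
With 15 states:
       0  1 
>  A   B  C 
   B   D  E 
   C   F  E 
   D   G  H 
   E   I  H 
   F   I  I 
   G   J  K 
   H   L  K 
   I   L  L 
 * J   M  N 
 * K   O  N 
   L   O  O 
 * M   M  N 
 * N   O  N 
   O   O  O 
(> = start, * = accepting)

start=A accept=J,K,M,N A-0->B A-1->C B-0->D B-1->E C-0->F C-1->E D-0->G D-1->H E-0->I E-1->H F-0->I F-1->I G-0->J G-1->K H-0->L H-1->K I-0->L I-1->L J-0->M J-1->N K-0->O K-1->N L-0->O L-1->O M-0->M M-1->N N-0->O N-1->N O-0->O O-1->O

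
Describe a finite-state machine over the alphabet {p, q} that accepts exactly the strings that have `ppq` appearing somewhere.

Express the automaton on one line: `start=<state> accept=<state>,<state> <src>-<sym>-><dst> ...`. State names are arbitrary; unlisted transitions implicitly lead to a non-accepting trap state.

start=s0 accept=s3 s0-p->s1 s0-q->s0 s1-p->s2 s1-q->s0 s2-p->s2 s2-q->s3 s3-p->s3 s3-q->s3

Track how much of `ppq` has been matched so far: state s0 is no progress, s3 is the absorbing accept state reached once `ppq` has occurred. Intermediate states record partial matches; on a mismatch, fall back to the longest reusable overlap.
4 states suffice.
        p   q  
>  s0   s1  s0 
   s1   s2  s0 
   s2   s2  s3 
 * s3   s3  s3 
(> = start, * = accepting)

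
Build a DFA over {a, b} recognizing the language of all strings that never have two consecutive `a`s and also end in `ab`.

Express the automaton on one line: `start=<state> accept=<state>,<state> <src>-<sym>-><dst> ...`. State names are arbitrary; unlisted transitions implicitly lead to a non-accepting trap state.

start=q0 accept=q3 q0-a->q1 q0-b->q0 q1-a->q2 q1-b->q3 q2-a->q2 q2-b->q2 q3-a->q1 q3-b->q0

Handle the two conditions separately and then intersect. The first has 3 states tracking partial matches of the forbidden pattern `aa`; the second has 3 states tracking how much of the suffix `ab` has currently been matched. A product state is a pair (one from each), accepting exactly when both do. Equivalent product states are then merged.
With 4 states:
        a   b  
>  q0   q1  q0 
   q1   q2  q3 
   q2   q2  q2 
 * q3   q1  q0 
(> = start, * = accepting)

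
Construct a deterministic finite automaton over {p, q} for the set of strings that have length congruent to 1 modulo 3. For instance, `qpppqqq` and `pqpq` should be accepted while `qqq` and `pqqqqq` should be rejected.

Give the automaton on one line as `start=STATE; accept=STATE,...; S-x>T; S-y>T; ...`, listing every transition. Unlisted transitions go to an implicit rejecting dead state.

Count input length modulo 3: every symbol advances one step around the cycle s0 → s1 → s2 → s0. Accept at s1.
3 states suffice.
        p   q  
>  s0   s1  s1 
 * s1   s2  s2 
   s2   s0  s0 
(> = start, * = accepting)

start=s0; accept=s1; s0-p>s1; s0-q>s1; s1-p>s2; s1-q>s2; s2-p>s0; s2-q>s0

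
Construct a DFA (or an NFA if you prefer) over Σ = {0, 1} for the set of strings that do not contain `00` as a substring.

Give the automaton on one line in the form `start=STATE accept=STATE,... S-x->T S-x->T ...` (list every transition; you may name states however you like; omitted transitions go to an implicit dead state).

start=q0 accept=q0,q1 q0-0->q1 q0-1->q0 q1-0->q2 q1-1->q0 q2-0->q2 q2-1->q2

This is the complement of 'contains `00`'. Use the same substring-matching states — q0 through q2 holding how much of `00` has just been matched — but flip the accepting set: everything except the trap q2 accepts.
        0   1  
>* q0   q1  q0 
 * q1   q2  q0 
   q2   q2  q2 
(> = start, * = accepting)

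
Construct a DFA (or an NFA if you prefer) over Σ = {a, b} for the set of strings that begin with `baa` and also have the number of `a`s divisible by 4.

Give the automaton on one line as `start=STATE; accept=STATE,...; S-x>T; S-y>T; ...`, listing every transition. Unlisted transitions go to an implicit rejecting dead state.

Run two small machines in parallel and take their product. One (5 states) tracks whether the input so far still matches the prefix `baa`; the other (4 states) tracks the count of `a`s modulo 4. Each combined state is a pair, one component from each; accept when both components accept. Equivalent product states are then merged.
An 8-state machine:
        a   b  
>  q0   q1  q2 
   q1   q1  q1 
   q2   q3  q1 
   q3   q4  q1 
   q4   q5  q4 
   q5   q6  q5 
 * q6   q7  q6 
   q7   q4  q7 
(> = start, * = accepting)

start=q0; accept=q6; q0-a>q1; q0-b>q2; q1-a>q1; q1-b>q1; q2-a>q3; q2-b>q1; q3-a>q4; q3-b>q1; q4-a>q5; q4-b>q4; q5-a>q6; q5-b>q5; q6-a>q7; q6-b>q6; q7-a>q4; q7-b>q7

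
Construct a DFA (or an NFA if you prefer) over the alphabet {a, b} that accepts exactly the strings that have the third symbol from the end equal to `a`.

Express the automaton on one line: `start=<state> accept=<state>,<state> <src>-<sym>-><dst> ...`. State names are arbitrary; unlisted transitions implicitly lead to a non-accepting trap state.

start=q0 accept=q7,q8,q9,q10 q0-a->q1 q0-b->q2 q1-a->q3 q1-b->q4 q2-a->q5 q2-b->q6 q3-a->q7 q3-b->q8 q4-a->q9 q4-b->q10 q5-a->q11 q5-b->q12 q6-a->q13 q6-b->q14 q7-a->q7 q7-b->q8 q8-a->q9 q8-b->q10 q9-a->q11 q9-b->q12 q10-a->q13 q10-b->q14 q11-a->q7 q11-b->q8 q12-a->q9 q12-b->q10 q13-a->q11 q13-b->q12 q14-a->q13 q14-b->q14

Because acceptance depends on a position counted from the end, the machine has to buffer the most recent 3 symbols. Make each state the string of the last up-to-3 symbols read; on input `x` shift the window left and append `x`. Accept when the buffered window has length 3 and begins with `a`.
          a    b  
>  q0     q1   q2 
   q1     q3   q4 
   q2     q5   q6 
   q3     q7   q8 
   q4     q9  q10 
   q5    q11  q12 
   q6    q13  q14 
 * q7     q7   q8 
 * q8     q9  q10 
 * q9    q11  q12 
 * q10   q13  q14 
   q11    q7   q8 
   q12    q9  q10 
   q13   q11  q12 
   q14   q13  q14 
(> = start, * = accepting)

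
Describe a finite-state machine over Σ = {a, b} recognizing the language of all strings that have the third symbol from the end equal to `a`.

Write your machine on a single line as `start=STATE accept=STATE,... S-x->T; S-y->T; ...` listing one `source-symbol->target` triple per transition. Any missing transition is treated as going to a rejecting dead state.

Because acceptance depends on a position counted from the end, the machine has to buffer the most recent 3 symbols. Make each state the string of the last up-to-3 symbols read; on input `x` shift the window left and append `x`. Accept when the buffered window has length 3 and begins with `a`.
          a    b  
>  s0     s1   s2 
   s1     s3   s4 
   s2     s5   s6 
   s3     s7   s8 
   s4     s9  s10 
   s5    s11  s12 
   s6    s13  s14 
 * s7     s7   s8 
 * s8     s9  s10 
 * s9    s11  s12 
 * s10   s13  s14 
   s11    s7   s8 
   s12    s9  s10 
   s13   s11  s12 
   s14   s13  s14 
(> = start, * = accepting)

start=s0; accept=s7,s8,s9,s10; s0-a->s1; s0-b->s2; s1-a->s3; s1-b->s4; s2-a->s5; s2-b->s6; s3-a->s7; s3-b->s8; s4-a->s9; s4-b->s10; s5-a->s11; s5-b->s12; s6-a->s13; s6-b->s14; s7-a->s7; s7-b->s8; s8-a->s9; s8-b->s10; s9-a->s11; s9-b->s12; s10-a->s13; s10-b->s14; s11-a->s7; s11-b->s8; s12-a->s9; s12-b->s10; s13-a->s11; s13-b->s12; s14-a->s13; s14-b->s14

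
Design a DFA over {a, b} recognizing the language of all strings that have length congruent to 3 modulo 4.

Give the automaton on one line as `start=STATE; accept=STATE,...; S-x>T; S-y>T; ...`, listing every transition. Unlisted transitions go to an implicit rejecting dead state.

start=S0; accept=S3; S0-a>S1; S0-b>S1; S1-a>S2; S1-b>S2; S2-a>S3; S2-b>S3; S3-a>S0; S3-b>S0

Only the length mod 4 matters, so use a 4-cycle: from any state, every input symbol moves to the next state, wrapping S3 back to S0. Mark S3 accepting.
A 4-state machine:
        a   b  
>  S0   S1  S1 
   S1   S2  S2 
   S2   S3  S3 
 * S3   S0  S0 
(> = start, * = accepting)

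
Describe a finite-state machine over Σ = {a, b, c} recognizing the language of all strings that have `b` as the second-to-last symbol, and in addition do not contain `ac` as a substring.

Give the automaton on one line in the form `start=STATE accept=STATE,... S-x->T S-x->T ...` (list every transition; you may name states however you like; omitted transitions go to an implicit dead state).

start=q0 accept=q4,q5,q6 q0-a->q1 q0-b->q2 q0-c->q0 q1-a->q1 q1-b->q2 q1-c->q3 q2-a->q4 q2-b->q5 q2-c->q6 q3-a->q3 q3-b->q3 q3-c->q3 q4-a->q1 q4-b->q2 q4-c->q3 q5-a->q4 q5-b->q5 q5-c->q6 q6-a->q1 q6-b->q2 q6-c->q0

Build one automaton per condition and run them in lockstep. The first has 13 states tracking the last 2 symbols read; the second has 3 states tracking partial matches of the forbidden pattern `ac`. A product state is a pair (one from each), accepting exactly when both do. After merging equivalent states the machine shrinks.
With 7 states:
        a   b   c  
>  q0   q1  q2  q0 
   q1   q1  q2  q3 
   q2   q4  q5  q6 
   q3   q3  q3  q3 
 * q4   q1  q2  q3 
 * q5   q4  q5  q6 
 * q6   q1  q2  q0 
(> = start, * = accepting)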